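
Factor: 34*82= 2^2*17^1*41^1 = 2788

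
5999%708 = 335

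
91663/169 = 7051/13 = 542.38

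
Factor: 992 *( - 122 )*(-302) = 2^7 *31^1*  61^1*151^1= 36549248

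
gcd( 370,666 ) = 74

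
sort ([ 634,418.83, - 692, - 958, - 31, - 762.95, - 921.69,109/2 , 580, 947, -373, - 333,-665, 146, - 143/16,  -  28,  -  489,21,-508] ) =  [ - 958, - 921.69, - 762.95, - 692, - 665, - 508, - 489, - 373, - 333, - 31,-28, - 143/16, 21, 109/2 , 146,418.83,580 , 634,947 ]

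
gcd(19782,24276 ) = 42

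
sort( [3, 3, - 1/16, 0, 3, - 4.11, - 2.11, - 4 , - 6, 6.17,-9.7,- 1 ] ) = [ - 9.7, - 6, - 4.11, - 4, - 2.11, - 1, -1/16, 0, 3,3, 3 , 6.17] 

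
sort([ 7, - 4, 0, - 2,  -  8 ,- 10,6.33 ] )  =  [ - 10, - 8,  -  4, - 2, 0,6.33,7]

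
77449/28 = 77449/28  =  2766.04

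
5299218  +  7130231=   12429449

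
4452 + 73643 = 78095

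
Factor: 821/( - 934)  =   - 2^(-1)*  467^(  -  1 ) * 821^1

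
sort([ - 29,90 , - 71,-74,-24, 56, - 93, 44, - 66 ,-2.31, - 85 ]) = [-93,- 85,  -  74,  -  71, - 66, - 29, - 24, - 2.31, 44, 56, 90]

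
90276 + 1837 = 92113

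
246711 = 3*82237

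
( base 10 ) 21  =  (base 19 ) 12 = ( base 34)l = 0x15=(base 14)17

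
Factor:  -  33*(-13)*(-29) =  - 12441 = - 3^1*11^1*13^1*29^1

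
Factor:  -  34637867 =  - 11^1*3148897^1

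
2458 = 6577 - 4119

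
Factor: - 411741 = -3^2*11^1 * 4159^1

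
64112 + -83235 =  - 19123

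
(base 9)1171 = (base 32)RA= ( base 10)874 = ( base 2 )1101101010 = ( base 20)23E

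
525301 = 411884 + 113417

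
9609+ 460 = 10069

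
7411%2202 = 805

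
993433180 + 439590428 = 1433023608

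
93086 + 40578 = 133664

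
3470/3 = 3470/3= 1156.67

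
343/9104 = 343/9104 = 0.04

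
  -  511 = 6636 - 7147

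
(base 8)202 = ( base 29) 4E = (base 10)130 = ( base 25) 55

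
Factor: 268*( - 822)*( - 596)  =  2^5*3^1 *67^1*137^1*149^1 = 131296416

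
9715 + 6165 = 15880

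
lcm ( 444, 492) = 18204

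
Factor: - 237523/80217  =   - 3^( - 3)*11^2*13^1 * 151^1*2971^( - 1) 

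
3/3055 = 3/3055 = 0.00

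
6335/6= 1055 + 5/6 = 1055.83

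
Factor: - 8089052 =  -2^2*2022263^1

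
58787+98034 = 156821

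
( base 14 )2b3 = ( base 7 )1413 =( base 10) 549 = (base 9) 670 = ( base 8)1045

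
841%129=67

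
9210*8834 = 81361140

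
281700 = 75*3756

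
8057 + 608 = 8665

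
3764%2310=1454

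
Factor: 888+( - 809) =79=79^1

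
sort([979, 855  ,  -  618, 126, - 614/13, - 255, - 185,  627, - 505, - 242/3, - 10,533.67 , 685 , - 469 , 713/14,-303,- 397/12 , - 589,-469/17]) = [  -  618 , - 589 , - 505,-469, - 303, - 255,-185,  -  242/3,-614/13, -397/12, - 469/17, - 10,713/14,126, 533.67, 627, 685, 855,979]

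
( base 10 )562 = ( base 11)471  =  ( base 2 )1000110010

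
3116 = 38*82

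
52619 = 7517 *7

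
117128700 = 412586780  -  295458080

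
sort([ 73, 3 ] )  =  [ 3,73 ] 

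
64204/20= 3210+1/5 = 3210.20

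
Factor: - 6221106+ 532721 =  - 5688385 = - 5^1*1137677^1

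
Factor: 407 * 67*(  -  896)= - 24433024 = - 2^7 * 7^1 *11^1*37^1*67^1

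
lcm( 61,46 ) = 2806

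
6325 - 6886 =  - 561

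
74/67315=74/67315 = 0.00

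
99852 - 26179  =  73673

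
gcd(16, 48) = 16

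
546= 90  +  456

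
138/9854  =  69/4927 = 0.01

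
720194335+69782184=789976519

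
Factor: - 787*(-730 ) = 574510 = 2^1*5^1 * 73^1*787^1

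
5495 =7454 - 1959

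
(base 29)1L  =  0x32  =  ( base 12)42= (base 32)1I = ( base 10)50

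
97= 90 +7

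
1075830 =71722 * 15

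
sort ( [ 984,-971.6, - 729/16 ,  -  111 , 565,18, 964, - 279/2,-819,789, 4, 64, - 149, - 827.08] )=[ - 971.6, - 827.08, - 819, - 149, - 279/2,-111, - 729/16, 4, 18,64,565,789, 964, 984 ] 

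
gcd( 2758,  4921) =7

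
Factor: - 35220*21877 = -2^2*3^1*5^1*131^1*167^1 * 587^1 = - 770507940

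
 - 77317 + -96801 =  - 174118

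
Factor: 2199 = 3^1*733^1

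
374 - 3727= -3353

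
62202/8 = 31101/4 = 7775.25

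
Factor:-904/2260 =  - 2^1*5^( - 1 ) = -2/5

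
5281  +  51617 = 56898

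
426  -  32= 394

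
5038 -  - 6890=11928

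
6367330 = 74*86045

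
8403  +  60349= 68752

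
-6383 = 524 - 6907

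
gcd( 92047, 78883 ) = 1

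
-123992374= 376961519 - 500953893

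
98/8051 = 98/8051 = 0.01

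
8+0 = 8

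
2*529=1058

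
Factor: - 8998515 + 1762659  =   - 2^4*3^2*109^1*461^1=- 7235856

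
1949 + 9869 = 11818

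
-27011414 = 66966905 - 93978319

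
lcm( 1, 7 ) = 7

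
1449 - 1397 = 52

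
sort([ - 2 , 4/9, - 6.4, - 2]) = [ - 6.4, - 2, - 2, 4/9]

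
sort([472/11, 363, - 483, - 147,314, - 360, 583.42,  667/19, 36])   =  [ - 483,-360, - 147,667/19,36, 472/11,314 , 363, 583.42] 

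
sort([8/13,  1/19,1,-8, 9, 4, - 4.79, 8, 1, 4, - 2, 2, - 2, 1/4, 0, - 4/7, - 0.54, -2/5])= [ - 8, - 4.79, - 2, - 2, - 4/7,-0.54,-2/5, 0,1/19,1/4,8/13, 1,1, 2, 4,4,8, 9] 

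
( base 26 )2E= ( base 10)66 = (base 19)39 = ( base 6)150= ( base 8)102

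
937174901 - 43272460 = 893902441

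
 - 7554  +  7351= - 203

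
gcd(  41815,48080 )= 5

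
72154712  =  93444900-21290188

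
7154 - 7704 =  -550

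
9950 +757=10707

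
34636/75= 461+61/75 = 461.81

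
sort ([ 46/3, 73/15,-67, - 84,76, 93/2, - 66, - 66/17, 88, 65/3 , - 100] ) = [ - 100,-84, - 67, - 66, - 66/17, 73/15, 46/3, 65/3,93/2 , 76, 88 ]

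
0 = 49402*0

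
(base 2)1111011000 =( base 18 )30c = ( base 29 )14r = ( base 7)2604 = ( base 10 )984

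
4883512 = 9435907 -4552395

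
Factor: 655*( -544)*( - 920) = 2^8*5^2*17^1*23^1*131^1 = 327814400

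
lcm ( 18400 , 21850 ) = 349600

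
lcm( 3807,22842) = 22842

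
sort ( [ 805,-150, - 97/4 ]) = [  -  150, - 97/4, 805 ] 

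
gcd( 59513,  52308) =1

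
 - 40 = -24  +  -16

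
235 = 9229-8994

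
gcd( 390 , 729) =3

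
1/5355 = 1/5355 = 0.00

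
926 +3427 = 4353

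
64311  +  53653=117964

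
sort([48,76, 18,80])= [ 18,48,76,80 ]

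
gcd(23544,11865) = 3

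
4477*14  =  62678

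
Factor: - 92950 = - 2^1*5^2*11^1 * 13^2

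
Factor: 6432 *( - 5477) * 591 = - 2^5*3^2 * 67^1*197^1*5477^1 = - 20819785824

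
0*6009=0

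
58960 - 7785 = 51175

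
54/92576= 27/46288 = 0.00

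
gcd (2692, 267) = 1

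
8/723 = 8/723 = 0.01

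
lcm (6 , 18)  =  18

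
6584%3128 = 328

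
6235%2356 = 1523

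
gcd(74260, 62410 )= 790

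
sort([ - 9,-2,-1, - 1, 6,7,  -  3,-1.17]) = [-9,-3,-2, - 1.17 ,-1, - 1, 6,7]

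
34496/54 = 638 + 22/27 = 638.81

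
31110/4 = 7777 + 1/2 =7777.50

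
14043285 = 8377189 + 5666096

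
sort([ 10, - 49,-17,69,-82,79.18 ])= [ - 82,-49,-17,10,69, 79.18] 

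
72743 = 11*6613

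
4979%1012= 931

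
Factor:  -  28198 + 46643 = 5^1*7^1*17^1*31^1 =18445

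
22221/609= 7407/203 = 36.49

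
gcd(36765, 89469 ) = 9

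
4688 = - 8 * ( - 586) 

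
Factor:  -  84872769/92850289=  - 3^1*7^( - 1)*53^1*97^1*5503^1*13264327^( - 1)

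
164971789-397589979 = - 232618190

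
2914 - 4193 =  - 1279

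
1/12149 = 1/12149= 0.00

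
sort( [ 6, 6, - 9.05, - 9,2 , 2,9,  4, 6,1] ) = [ - 9.05, - 9,1,2, 2, 4,6,6, 6,9]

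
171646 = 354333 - 182687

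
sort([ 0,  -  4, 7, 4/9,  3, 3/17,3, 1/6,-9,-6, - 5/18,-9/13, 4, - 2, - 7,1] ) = [ - 9, - 7,  -  6,-4, - 2,  -  9/13,-5/18, 0, 1/6,3/17, 4/9, 1, 3, 3, 4, 7] 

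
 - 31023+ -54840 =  - 85863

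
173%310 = 173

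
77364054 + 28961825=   106325879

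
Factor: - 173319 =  - 3^1*57773^1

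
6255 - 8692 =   -  2437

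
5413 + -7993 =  - 2580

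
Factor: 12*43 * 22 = 11352=2^3*3^1*11^1*43^1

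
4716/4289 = 4716/4289 = 1.10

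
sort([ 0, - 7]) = [-7, 0]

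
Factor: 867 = 3^1 * 17^2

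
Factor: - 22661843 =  - 22661843^1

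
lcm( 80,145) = 2320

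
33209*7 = 232463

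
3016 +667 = 3683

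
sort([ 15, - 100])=[ - 100,15]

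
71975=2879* 25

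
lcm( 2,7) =14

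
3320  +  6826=10146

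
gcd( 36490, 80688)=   82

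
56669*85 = 4816865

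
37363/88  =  424 + 51/88 = 424.58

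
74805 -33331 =41474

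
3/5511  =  1/1837 = 0.00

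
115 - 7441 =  - 7326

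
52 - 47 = 5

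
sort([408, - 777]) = [ - 777,  408] 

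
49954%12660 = 11974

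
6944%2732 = 1480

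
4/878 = 2/439 = 0.00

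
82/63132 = 41/31566 = 0.00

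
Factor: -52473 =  - 3^1 *17491^1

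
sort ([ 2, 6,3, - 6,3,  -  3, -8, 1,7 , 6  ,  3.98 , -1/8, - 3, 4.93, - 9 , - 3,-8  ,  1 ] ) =[ - 9,- 8, - 8 , - 6 ,- 3,-3 ,-3, - 1/8,1, 1, 2, 3, 3,3.98  ,  4.93 , 6,6,7 ]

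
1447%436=139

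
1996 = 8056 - 6060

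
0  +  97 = 97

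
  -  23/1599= -1 + 1576/1599 = - 0.01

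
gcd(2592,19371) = 3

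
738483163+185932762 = 924415925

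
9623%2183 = 891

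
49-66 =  - 17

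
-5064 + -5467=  - 10531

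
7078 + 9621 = 16699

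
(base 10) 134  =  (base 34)3W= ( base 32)46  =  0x86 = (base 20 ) 6E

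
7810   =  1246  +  6564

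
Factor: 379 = 379^1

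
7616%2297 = 725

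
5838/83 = 70 + 28/83=70.34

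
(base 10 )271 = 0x10F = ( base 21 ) cj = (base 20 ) DB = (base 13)17B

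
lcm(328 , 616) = 25256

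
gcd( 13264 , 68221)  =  1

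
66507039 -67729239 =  - 1222200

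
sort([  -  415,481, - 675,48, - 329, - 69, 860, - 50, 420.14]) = [ - 675,-415, - 329, - 69, - 50, 48,420.14, 481 , 860 ]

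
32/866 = 16/433 =0.04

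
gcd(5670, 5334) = 42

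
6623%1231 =468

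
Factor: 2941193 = 127^1*23159^1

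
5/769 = 5/769 = 0.01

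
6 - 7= - 1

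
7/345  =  7/345 = 0.02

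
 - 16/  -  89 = 16/89 = 0.18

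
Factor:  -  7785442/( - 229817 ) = 2^1*32831^( - 1 )*556103^1 = 1112206/32831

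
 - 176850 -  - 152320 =-24530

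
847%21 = 7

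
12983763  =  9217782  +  3765981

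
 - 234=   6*(-39)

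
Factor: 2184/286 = 2^2*3^1*7^1 * 11^( - 1 ) = 84/11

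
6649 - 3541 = 3108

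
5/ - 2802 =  - 5/2802  =  - 0.00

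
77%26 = 25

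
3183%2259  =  924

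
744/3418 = 372/1709=0.22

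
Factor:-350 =-2^1 * 5^2*7^1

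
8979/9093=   2993/3031=0.99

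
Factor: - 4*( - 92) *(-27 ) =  - 2^4*3^3*23^1 = -  9936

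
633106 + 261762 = 894868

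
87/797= 87/797 = 0.11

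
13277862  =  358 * 37089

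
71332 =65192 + 6140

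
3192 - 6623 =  - 3431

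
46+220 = 266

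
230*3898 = 896540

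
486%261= 225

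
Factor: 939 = 3^1*313^1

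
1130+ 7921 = 9051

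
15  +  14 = 29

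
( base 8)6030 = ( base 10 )3096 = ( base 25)4NL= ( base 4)300120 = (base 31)36r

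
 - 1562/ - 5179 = 1562/5179 = 0.30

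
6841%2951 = 939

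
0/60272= 0= 0.00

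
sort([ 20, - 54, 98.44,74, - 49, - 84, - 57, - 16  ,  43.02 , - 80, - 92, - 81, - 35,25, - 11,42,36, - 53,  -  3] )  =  [  -  92 , - 84,-81, - 80, - 57 ,-54, - 53, - 49,  -  35, - 16 , - 11, - 3,20,25,36,42, 43.02,74 , 98.44]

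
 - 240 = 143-383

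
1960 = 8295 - 6335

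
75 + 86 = 161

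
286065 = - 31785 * (- 9)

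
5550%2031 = 1488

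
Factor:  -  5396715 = - 3^2*5^1*43^1*  2789^1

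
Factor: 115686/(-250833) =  - 38562/83611 = - 2^1*3^1 *11^( - 2)*691^ ( - 1 ) * 6427^1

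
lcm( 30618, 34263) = 1439046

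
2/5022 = 1/2511 =0.00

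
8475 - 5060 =3415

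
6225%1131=570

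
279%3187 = 279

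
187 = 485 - 298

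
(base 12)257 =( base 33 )ap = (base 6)1351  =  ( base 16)163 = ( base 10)355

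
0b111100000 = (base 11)3a7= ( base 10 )480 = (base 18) 18C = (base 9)583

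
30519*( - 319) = -9735561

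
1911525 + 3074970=4986495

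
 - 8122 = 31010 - 39132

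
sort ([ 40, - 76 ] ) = [-76,40] 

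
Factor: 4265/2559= 3^( -1) * 5^1 =5/3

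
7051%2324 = 79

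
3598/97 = 3598/97=37.09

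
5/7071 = 5/7071= 0.00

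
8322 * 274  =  2280228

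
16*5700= 91200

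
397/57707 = 397/57707  =  0.01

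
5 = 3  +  2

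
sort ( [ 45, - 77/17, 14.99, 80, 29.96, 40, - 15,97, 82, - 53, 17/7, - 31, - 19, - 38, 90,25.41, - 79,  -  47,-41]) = [ - 79, - 53, - 47, - 41 , - 38, - 31,  -  19, - 15, - 77/17,17/7, 14.99,25.41, 29.96, 40, 45, 80,82, 90, 97]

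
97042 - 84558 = 12484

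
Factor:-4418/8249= - 2^1*47^2* 73^( -1)*113^( - 1 ) 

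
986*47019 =46360734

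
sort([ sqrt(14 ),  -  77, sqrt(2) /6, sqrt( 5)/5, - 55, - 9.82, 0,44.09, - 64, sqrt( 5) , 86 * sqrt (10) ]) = [ - 77,-64,  -  55, - 9.82,0,  sqrt(2 ) /6, sqrt( 5)/5 , sqrt(5 ), sqrt( 14), 44.09, 86*sqrt( 10)]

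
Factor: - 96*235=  - 2^5*3^1*5^1*47^1   =  - 22560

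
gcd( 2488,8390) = 2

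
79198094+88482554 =167680648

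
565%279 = 7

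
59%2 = 1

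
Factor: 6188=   2^2*7^1 *13^1*17^1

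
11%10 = 1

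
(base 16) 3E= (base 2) 111110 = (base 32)1U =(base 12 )52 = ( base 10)62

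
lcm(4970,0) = 0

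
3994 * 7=27958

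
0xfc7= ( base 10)4039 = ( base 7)14530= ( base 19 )b3b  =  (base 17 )DGA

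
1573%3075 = 1573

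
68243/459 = 68243/459  =  148.68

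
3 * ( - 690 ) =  - 2070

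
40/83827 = 40/83827 = 0.00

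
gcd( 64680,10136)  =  56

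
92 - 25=67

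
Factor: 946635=3^1*5^1*223^1*283^1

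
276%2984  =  276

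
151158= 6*25193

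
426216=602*708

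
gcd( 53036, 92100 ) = 4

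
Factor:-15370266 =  -2^1* 3^1 * 1231^1*2081^1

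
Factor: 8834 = 2^1*7^1*631^1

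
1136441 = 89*12769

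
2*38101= 76202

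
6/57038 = 3/28519  =  0.00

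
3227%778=115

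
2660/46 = 1330/23 =57.83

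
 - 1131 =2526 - 3657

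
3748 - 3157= 591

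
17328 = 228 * 76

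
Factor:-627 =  - 3^1*11^1*19^1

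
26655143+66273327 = 92928470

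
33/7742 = 33/7742 = 0.00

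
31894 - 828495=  - 796601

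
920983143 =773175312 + 147807831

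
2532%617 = 64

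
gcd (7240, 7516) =4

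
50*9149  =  457450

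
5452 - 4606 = 846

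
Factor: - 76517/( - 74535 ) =3^( - 1) * 5^ ( - 1 ) * 7^1 * 17^1*643^1*4969^(-1)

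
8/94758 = 4/47379 = 0.00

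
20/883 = 20/883 = 0.02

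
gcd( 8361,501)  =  3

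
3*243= 729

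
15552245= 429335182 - 413782937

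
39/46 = 39/46= 0.85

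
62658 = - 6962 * ( - 9)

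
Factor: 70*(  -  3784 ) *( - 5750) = 2^5*5^4 * 7^1 * 11^1* 23^1*43^1= 1523060000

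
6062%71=27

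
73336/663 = 110 +406/663= 110.61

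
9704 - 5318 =4386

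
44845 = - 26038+70883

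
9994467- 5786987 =4207480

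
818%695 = 123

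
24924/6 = 4154 = 4154.00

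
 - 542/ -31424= 271/15712 = 0.02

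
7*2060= 14420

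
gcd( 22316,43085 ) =7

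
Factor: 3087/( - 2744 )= - 9/8 = - 2^(  -  3)*3^2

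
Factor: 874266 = 2^1 * 3^1  *  19^1*7669^1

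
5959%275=184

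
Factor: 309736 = 2^3*7^1*5531^1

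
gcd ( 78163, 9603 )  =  1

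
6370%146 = 92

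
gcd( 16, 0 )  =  16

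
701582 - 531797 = 169785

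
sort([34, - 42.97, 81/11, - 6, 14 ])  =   [ - 42.97, - 6, 81/11, 14, 34] 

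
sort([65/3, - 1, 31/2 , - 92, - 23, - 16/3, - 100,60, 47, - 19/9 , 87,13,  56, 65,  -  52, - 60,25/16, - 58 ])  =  [ - 100,-92, - 60, - 58, - 52, - 23, - 16/3 , - 19/9, - 1, 25/16,13,31/2,65/3, 47,56,60,65,87 ]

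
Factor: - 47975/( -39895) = 5^1  *19^1*79^( - 1) = 95/79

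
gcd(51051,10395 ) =231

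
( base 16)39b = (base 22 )1JL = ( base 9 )1235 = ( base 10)923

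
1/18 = 1/18  =  0.06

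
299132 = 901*332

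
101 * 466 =47066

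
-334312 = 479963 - 814275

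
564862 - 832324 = -267462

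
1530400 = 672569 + 857831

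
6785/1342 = 6785/1342 = 5.06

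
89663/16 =5603+15/16 = 5603.94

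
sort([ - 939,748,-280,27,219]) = [- 939, - 280,27,219 , 748 ]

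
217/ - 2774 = - 217/2774 = -0.08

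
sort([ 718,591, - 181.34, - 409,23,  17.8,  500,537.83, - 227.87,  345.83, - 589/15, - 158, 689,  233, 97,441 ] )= [ - 409, - 227.87, - 181.34, - 158,-589/15,17.8 , 23, 97, 233,345.83, 441, 500,  537.83, 591, 689,718 ]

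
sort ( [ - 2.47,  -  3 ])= [  -  3, - 2.47 ] 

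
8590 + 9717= 18307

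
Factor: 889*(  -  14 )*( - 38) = 472948=2^2*7^2*19^1*127^1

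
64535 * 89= 5743615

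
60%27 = 6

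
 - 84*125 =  - 10500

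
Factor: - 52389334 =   -  2^1*53^1*509^1*971^1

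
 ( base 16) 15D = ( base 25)DO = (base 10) 349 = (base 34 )A9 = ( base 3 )110221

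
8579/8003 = 8579/8003 =1.07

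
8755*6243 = 54657465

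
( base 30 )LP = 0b1010001111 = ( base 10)655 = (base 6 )3011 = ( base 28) NB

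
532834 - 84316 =448518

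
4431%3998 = 433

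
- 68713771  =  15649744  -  84363515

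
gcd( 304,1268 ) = 4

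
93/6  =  15 + 1/2 = 15.50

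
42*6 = 252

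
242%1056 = 242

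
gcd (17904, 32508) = 12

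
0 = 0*( - 40756 ) 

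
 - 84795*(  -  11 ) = 932745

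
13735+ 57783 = 71518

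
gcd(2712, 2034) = 678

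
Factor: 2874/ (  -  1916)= - 3/2=-2^ (-1 )*3^1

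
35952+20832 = 56784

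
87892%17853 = 16480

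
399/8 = 49 + 7/8=49.88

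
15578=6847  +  8731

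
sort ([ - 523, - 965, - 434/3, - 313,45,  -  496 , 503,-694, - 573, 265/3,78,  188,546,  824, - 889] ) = [ - 965 , - 889, - 694, - 573, -523 , - 496,-313 , - 434/3, 45, 78,265/3, 188, 503,546, 824 ]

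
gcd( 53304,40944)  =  24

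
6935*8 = 55480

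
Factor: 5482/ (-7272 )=  -  2^(-2)*3^(  -  2 )*101^(  -  1)*2741^1= - 2741/3636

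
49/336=7/48 = 0.15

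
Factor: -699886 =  - 2^1*11^1*29^1*1097^1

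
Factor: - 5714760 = - 2^3*3^1*5^1 *47623^1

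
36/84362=18/42181 = 0.00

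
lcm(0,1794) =0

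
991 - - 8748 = 9739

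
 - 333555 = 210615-544170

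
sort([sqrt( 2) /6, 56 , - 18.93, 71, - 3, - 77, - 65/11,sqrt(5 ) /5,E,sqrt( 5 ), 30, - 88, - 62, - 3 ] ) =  [- 88 , - 77, - 62,-18.93, - 65/11, - 3, - 3,sqrt( 2 ) /6, sqrt( 5 )/5, sqrt( 5),E, 30, 56,71 ]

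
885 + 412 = 1297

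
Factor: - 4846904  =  -2^3*17^1*157^1*227^1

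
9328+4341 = 13669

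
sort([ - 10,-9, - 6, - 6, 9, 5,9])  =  [ - 10, - 9, - 6,-6,5,9,9]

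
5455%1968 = 1519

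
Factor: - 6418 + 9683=5^1*653^1 =3265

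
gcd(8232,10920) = 168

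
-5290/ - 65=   1058/13 = 81.38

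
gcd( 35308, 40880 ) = 28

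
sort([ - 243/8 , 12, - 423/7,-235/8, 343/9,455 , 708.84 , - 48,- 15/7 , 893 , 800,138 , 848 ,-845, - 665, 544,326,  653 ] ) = [ - 845, - 665, - 423/7,-48, - 243/8, - 235/8 , - 15/7,  12 , 343/9, 138,326, 455 , 544, 653,  708.84,800,848, 893]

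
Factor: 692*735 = 2^2*3^1*5^1*7^2*173^1=508620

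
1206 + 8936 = 10142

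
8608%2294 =1726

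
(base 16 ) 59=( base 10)89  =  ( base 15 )5E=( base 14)65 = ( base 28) 35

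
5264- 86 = 5178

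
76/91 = 76/91 = 0.84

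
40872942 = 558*73249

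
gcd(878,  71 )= 1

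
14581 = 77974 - 63393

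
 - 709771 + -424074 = -1133845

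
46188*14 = 646632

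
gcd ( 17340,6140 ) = 20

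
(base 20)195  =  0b1001001001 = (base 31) IR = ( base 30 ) JF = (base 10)585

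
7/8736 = 1/1248 = 0.00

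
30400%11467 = 7466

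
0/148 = 0 = 0.00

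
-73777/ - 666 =73777/666 =110.78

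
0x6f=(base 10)111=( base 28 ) 3r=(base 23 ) 4j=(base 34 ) 39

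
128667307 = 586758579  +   - 458091272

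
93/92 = 93/92 = 1.01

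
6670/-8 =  - 834+1/4 = - 833.75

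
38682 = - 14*(  -  2763)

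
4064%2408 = 1656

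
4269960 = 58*73620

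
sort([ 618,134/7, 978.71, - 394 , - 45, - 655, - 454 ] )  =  [ - 655, -454, -394, - 45,134/7, 618, 978.71]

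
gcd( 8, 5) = 1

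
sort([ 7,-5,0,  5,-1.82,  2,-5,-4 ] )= [  -  5, - 5, - 4, - 1.82,0, 2,  5,7] 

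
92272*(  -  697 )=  - 64313584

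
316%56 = 36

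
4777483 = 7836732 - 3059249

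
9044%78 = 74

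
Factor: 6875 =5^4*11^1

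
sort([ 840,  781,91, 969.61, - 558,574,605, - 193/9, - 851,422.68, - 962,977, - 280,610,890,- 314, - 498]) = [-962, - 851,-558, - 498, - 314  ,-280, - 193/9,  91,422.68,574, 605,610 , 781,840,890,969.61,  977 ]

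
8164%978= 340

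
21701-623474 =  - 601773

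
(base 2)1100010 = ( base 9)118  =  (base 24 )42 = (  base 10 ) 98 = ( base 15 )68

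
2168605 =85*25513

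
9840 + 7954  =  17794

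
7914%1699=1118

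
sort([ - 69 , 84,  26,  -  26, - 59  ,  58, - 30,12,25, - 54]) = [ - 69 , - 59,- 54, -30, - 26,12,25, 26 , 58,84]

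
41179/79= 41179/79 = 521.25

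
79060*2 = 158120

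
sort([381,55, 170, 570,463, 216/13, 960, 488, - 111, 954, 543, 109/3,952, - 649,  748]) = [ - 649,  -  111,216/13,109/3, 55 , 170,  381 , 463,488,543,  570, 748,952,954, 960]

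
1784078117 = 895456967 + 888621150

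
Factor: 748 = 2^2*11^1*17^1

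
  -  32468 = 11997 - 44465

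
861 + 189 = 1050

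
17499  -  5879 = 11620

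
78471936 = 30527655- - 47944281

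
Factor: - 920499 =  - 3^1*17^1* 18049^1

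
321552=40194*8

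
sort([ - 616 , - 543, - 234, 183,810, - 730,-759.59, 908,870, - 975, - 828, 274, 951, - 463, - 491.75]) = [ - 975,-828, - 759.59,-730,  -  616,-543, - 491.75,-463, - 234,183, 274, 810, 870 , 908, 951]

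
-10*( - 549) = 5490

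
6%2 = 0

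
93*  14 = 1302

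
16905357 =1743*9699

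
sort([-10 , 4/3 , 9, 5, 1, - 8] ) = [ - 10, - 8, 1,4/3,5, 9] 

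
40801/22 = 1854 + 13/22 = 1854.59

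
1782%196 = 18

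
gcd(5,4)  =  1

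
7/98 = 1/14 = 0.07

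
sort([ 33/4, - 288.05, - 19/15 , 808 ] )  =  [ - 288.05,-19/15, 33/4 , 808]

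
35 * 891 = 31185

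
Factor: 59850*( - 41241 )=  - 2468273850 =- 2^1 * 3^3*  5^2*7^1 * 19^1*59^1* 233^1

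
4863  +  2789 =7652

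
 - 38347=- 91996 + 53649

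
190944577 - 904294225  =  - 713349648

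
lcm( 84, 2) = 84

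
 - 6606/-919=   6606/919= 7.19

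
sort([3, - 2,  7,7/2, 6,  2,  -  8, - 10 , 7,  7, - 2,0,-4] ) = [ - 10, - 8 ,-4, - 2, - 2,0, 2, 3,7/2,  6,7,7,7]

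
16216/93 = 174+34/93 = 174.37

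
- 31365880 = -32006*980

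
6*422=2532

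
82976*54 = 4480704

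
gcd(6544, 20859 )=409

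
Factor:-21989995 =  - 5^1*4397999^1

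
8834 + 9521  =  18355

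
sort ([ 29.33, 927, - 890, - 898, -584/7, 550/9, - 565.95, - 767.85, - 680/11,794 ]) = [ - 898, - 890 , - 767.85,  -  565.95, - 584/7, - 680/11,29.33,550/9 , 794, 927]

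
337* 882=297234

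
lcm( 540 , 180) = 540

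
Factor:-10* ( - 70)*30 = 21000  =  2^3*3^1 * 5^3*7^1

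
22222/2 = 11111 = 11111.00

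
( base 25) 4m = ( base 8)172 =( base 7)233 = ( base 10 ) 122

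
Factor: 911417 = 13^2*5393^1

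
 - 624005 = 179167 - 803172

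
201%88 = 25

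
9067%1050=667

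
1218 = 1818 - 600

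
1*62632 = 62632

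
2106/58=36 + 9/29= 36.31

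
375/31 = 12+3/31 = 12.10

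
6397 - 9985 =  - 3588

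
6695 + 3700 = 10395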